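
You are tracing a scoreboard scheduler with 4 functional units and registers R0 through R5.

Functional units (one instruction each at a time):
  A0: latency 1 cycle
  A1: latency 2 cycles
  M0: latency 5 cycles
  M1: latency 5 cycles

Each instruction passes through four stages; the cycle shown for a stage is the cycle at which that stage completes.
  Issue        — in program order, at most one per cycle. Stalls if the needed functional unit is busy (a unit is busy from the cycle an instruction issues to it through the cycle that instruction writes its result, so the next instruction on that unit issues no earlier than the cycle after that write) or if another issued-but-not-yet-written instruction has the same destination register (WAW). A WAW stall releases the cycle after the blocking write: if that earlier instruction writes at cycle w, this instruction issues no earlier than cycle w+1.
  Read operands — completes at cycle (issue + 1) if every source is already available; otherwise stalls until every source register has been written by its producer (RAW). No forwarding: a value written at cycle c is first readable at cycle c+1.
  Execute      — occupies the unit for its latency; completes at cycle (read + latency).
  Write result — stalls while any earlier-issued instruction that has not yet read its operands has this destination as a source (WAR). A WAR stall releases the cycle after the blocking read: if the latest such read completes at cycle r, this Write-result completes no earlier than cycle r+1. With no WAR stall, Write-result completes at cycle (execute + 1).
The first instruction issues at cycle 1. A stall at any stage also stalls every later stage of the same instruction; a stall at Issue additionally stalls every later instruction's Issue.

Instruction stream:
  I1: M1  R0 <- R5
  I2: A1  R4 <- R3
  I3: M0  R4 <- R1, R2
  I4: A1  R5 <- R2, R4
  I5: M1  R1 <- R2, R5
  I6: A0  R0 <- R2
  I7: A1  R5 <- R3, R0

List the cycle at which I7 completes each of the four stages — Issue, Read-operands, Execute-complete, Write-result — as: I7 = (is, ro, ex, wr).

I7 = (19, 20, 22, 23)

cycle 1: issue I1 (M1)
cycle 2: I1 read-ops | issue I2 (A1)
cycle 3: I2 read-ops
cycle 5: I2 finished on A1
cycle 6: I2→R4
cycle 7: I1 finished on M1 | issue I3 (M0)
cycle 8: I1→R0 | I3 read-ops | issue I4 (A1)
cycle 9: issue I5 (M1)
cycle 10: issue I6 (A0)
cycle 11: I6 read-ops
cycle 12: I6 finished on A0
cycle 13: I3 finished on M0 | I6→R0
cycle 14: I3→R4
cycle 15: I4 read-ops
cycle 17: I4 finished on A1
cycle 18: I4→R5
cycle 19: I5 read-ops | issue I7 (A1)
cycle 20: I7 read-ops
cycle 22: I7 finished on A1
cycle 23: I7→R5
cycle 24: I5 finished on M1
cycle 25: I5→R1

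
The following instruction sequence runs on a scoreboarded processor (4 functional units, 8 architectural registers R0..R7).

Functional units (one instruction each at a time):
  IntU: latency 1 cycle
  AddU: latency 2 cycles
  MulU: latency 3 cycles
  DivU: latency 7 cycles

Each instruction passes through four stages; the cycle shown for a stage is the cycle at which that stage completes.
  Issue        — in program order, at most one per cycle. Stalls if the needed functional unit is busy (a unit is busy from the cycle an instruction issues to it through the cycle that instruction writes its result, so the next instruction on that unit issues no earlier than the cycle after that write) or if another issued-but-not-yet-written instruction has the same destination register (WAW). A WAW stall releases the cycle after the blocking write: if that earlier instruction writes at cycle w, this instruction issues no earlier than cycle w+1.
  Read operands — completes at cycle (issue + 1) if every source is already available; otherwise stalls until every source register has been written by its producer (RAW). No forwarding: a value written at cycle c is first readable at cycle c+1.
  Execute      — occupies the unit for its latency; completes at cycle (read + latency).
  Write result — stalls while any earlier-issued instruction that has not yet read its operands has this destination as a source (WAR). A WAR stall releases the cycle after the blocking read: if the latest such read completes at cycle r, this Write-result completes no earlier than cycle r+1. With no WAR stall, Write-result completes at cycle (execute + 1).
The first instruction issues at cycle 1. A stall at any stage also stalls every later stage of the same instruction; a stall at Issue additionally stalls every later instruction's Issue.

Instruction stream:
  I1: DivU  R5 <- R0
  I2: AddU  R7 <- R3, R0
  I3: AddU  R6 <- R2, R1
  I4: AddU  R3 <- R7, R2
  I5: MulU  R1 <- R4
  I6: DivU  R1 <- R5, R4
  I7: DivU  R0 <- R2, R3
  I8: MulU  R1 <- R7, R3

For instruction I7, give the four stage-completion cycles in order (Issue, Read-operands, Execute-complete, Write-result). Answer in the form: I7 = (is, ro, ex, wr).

[1] I1 issues→DivU
[2] I1 reads | I2 issues→AddU
[3] I2 reads
[5] I2 exec-done
[6] I2 writes R7
[7] I3 issues→AddU
[8] I3 reads
[9] I1 exec-done
[10] I1 writes R5 | I3 exec-done
[11] I3 writes R6
[12] I4 issues→AddU
[13] I4 reads | I5 issues→MulU
[14] I5 reads
[15] I4 exec-done
[16] I4 writes R3
[17] I5 exec-done
[18] I5 writes R1
[19] I6 issues→DivU
[20] I6 reads
[27] I6 exec-done
[28] I6 writes R1
[29] I7 issues→DivU
[30] I7 reads | I8 issues→MulU
[31] I8 reads
[34] I8 exec-done
[35] I8 writes R1
[37] I7 exec-done
[38] I7 writes R0

I7 = (29, 30, 37, 38)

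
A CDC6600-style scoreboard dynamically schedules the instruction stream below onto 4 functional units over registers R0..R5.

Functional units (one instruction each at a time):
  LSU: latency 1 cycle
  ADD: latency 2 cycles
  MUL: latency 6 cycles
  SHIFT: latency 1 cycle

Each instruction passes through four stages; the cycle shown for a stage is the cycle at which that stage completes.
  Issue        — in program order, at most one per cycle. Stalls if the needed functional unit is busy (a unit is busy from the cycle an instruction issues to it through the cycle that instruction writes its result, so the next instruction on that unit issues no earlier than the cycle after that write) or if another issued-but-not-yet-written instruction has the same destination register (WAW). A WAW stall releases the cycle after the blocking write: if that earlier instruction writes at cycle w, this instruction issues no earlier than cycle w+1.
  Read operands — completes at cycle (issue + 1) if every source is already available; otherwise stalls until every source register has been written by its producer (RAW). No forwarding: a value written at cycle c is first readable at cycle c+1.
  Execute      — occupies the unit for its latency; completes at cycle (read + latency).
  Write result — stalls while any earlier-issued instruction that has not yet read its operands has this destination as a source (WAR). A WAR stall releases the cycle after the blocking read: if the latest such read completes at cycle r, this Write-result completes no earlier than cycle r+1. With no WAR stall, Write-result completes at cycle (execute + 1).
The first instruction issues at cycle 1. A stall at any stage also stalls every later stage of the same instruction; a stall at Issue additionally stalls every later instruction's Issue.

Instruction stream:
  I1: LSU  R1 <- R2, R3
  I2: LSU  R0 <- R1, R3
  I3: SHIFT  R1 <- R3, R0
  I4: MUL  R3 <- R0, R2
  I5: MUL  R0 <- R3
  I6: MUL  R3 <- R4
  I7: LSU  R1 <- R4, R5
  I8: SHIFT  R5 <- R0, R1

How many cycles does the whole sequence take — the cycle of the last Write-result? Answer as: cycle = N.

cycle = 34

  I1 | 1 | 2 | 3 | 4
  I2 | 5 | 6 | 7 | 8   struct: LSU busy until I1 writes@4
  I3 | 6 | 9 | 10 | 11   RAW R0: wait I2 write@8
  I4 | 7 | 9 | 15 | 16   RAW R0: wait I2 write@8
  I5 | 17 | 18 | 24 | 25   struct: MUL busy until I4 writes@16
  I6 | 26 | 27 | 33 | 34   struct: MUL busy until I5 writes@25
  I7 | 27 | 28 | 29 | 30
  I8 | 28 | 31 | 32 | 33   RAW R1: wait I7 write@30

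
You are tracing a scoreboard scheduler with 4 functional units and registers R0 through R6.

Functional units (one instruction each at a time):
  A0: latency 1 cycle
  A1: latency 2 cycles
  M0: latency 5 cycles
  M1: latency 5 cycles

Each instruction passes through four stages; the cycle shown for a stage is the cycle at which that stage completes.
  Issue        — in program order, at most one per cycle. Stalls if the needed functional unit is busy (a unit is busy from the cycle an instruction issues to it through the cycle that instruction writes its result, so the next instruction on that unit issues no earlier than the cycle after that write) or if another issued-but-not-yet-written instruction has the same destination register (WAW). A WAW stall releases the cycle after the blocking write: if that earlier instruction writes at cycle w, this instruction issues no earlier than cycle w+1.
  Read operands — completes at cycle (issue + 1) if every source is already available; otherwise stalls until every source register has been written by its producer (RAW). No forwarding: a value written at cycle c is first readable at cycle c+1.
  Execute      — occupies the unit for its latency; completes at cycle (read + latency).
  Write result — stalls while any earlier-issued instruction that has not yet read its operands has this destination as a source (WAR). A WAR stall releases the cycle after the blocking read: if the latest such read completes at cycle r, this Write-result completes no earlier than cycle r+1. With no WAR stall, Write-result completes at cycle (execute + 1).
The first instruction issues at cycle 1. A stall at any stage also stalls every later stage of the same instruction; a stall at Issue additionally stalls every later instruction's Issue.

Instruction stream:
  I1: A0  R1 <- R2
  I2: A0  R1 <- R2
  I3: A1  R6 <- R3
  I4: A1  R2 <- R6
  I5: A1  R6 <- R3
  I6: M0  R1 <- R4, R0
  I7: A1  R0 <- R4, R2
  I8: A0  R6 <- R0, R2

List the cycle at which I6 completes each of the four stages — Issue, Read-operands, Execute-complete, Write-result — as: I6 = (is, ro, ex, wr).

I6 = (17, 18, 23, 24)

I1  is:1  ro:2  ex:3  wr:4
I2  is:5  ro:6  ex:7  wr:8  — struct: A0 busy until I1 writes@4
I3  is:6  ro:7  ex:9  wr:10
I4  is:11  ro:12  ex:14  wr:15  — struct: A1 busy until I3 writes@10
I5  is:16  ro:17  ex:19  wr:20  — struct: A1 busy until I4 writes@15
I6  is:17  ro:18  ex:23  wr:24
I7  is:21  ro:22  ex:24  wr:25  — struct: A1 busy until I5 writes@20
I8  is:22  ro:26  ex:27  wr:28  — RAW R0: wait I7 write@25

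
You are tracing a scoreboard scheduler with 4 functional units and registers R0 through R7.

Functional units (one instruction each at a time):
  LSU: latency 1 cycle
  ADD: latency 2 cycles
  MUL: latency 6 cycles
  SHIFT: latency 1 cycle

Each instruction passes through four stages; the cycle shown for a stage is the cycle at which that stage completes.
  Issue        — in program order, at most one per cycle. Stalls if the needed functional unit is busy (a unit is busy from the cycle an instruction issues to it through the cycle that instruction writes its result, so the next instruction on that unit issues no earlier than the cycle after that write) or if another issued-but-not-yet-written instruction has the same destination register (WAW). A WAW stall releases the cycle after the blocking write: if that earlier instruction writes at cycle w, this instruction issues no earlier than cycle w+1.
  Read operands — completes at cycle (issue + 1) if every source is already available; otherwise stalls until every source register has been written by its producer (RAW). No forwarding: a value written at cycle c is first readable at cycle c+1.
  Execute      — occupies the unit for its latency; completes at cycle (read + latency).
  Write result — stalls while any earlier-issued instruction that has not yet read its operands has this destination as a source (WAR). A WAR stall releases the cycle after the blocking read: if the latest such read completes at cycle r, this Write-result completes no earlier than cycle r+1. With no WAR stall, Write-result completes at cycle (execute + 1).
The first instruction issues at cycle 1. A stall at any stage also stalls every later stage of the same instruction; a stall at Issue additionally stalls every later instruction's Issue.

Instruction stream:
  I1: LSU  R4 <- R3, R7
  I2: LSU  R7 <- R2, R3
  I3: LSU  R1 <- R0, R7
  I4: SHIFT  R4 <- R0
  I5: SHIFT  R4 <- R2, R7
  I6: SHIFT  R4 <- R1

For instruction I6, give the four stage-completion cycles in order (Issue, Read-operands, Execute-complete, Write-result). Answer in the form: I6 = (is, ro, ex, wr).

I6 = (18, 19, 20, 21)

I1 -> (1, 2, 3, 4)
I2 -> (5, 6, 7, 8)  // struct: LSU busy until I1 writes@4
I3 -> (9, 10, 11, 12)  // struct: LSU busy until I2 writes@8
I4 -> (10, 11, 12, 13)
I5 -> (14, 15, 16, 17)  // struct: SHIFT busy until I4 writes@13
I6 -> (18, 19, 20, 21)  // struct: SHIFT busy until I5 writes@17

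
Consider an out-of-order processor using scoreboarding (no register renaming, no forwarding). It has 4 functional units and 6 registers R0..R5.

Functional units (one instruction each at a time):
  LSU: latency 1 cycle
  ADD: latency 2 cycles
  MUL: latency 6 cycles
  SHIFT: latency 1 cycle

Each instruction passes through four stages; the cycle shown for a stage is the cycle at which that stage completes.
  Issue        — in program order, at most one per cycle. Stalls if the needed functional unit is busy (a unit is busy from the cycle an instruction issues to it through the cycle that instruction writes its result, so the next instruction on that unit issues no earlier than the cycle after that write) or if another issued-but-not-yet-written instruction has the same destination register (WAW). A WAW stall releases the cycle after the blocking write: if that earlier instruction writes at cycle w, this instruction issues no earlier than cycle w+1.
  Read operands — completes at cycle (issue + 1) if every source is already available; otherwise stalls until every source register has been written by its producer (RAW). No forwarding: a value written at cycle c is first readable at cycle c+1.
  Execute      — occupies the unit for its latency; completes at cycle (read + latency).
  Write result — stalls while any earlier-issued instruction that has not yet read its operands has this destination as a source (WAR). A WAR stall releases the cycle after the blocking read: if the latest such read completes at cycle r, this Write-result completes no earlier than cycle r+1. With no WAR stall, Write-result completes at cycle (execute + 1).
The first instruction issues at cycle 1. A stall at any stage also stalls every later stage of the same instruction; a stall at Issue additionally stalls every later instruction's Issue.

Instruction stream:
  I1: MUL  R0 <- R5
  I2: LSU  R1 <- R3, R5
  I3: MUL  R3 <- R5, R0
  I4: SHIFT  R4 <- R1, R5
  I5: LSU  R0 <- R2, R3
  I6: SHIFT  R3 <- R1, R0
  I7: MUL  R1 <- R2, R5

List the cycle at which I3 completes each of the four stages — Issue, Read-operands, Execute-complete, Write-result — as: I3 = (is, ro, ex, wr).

I3 = (10, 11, 17, 18)

cycle 1: issue I1 (MUL)
cycle 2: I1 read-ops, issue I2 (LSU)
cycle 3: I2 read-ops
cycle 4: I2 finished on LSU
cycle 5: I2→R1
cycle 8: I1 finished on MUL
cycle 9: I1→R0
cycle 10: issue I3 (MUL)
cycle 11: I3 read-ops, issue I4 (SHIFT)
cycle 12: I4 read-ops, issue I5 (LSU)
cycle 13: I4 finished on SHIFT
cycle 14: I4→R4
cycle 17: I3 finished on MUL
cycle 18: I3→R3
cycle 19: I5 read-ops, issue I6 (SHIFT)
cycle 20: I5 finished on LSU, issue I7 (MUL)
cycle 21: I5→R0, I7 read-ops
cycle 22: I6 read-ops
cycle 23: I6 finished on SHIFT
cycle 24: I6→R3
cycle 27: I7 finished on MUL
cycle 28: I7→R1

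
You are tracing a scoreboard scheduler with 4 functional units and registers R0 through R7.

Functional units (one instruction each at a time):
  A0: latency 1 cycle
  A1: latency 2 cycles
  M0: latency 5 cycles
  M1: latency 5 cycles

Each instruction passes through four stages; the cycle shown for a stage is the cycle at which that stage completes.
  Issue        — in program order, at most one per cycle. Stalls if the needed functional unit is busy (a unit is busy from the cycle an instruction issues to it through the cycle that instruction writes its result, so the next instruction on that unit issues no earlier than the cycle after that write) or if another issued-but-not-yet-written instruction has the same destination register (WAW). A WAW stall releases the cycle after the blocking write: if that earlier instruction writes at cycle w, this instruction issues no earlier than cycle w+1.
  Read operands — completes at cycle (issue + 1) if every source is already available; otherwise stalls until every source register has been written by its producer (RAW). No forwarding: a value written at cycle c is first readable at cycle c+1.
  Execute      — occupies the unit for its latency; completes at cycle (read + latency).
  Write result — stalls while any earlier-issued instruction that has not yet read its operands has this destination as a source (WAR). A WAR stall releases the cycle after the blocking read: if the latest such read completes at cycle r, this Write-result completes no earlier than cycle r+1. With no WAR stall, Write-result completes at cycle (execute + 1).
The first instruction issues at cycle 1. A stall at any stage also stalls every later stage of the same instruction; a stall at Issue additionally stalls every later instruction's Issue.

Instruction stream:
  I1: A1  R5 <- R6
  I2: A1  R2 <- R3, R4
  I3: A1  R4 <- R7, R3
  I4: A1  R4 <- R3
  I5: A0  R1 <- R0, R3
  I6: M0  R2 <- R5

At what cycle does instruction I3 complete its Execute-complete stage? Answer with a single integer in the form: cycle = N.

cycle 1: I1→A1
cycle 2: I1 RO
cycle 4: I1 EX
cycle 5: I1 WR R5
cycle 6: I2→A1
cycle 7: I2 RO
cycle 9: I2 EX
cycle 10: I2 WR R2
cycle 11: I3→A1
cycle 12: I3 RO
cycle 14: I3 EX
cycle 15: I3 WR R4
cycle 16: I4→A1
cycle 17: I4 RO · I5→A0
cycle 18: I5 RO · I6→M0
cycle 19: I4 EX · I5 EX · I6 RO
cycle 20: I4 WR R4 · I5 WR R1
cycle 24: I6 EX
cycle 25: I6 WR R2

cycle = 14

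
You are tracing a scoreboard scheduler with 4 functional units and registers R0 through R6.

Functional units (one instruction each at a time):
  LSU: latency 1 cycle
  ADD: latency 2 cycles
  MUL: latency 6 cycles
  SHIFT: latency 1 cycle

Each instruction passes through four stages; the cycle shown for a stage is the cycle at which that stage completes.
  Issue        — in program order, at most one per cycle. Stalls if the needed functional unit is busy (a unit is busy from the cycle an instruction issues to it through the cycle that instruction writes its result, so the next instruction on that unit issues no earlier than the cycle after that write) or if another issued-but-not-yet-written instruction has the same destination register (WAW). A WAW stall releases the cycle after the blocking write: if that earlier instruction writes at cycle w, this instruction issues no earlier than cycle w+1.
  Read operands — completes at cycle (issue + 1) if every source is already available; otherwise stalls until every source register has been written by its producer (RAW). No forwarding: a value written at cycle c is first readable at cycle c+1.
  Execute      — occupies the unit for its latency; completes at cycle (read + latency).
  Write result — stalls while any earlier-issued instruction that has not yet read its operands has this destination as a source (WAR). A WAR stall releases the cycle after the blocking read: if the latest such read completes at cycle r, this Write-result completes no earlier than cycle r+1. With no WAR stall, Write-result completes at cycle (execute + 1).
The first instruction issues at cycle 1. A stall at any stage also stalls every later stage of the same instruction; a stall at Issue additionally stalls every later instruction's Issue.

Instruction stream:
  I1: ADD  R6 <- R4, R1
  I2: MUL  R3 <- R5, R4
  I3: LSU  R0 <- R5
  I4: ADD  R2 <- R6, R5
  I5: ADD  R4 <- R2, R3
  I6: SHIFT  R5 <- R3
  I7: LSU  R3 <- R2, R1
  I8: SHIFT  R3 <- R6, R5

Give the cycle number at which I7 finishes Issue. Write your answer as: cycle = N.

cycle = 13

c1: I1→ADD
c2: I1 RO; I2→MUL
c3: I2 RO; I3→LSU
c4: I1 EX; I3 RO
c5: I1 WR R6; I3 EX
c6: I3 WR R0; I4→ADD
c7: I4 RO
c9: I2 EX; I4 EX
c10: I2 WR R3; I4 WR R2
c11: I5→ADD
c12: I5 RO; I6→SHIFT
c13: I6 RO; I7→LSU
c14: I5 EX; I6 EX; I7 RO
c15: I5 WR R4; I6 WR R5; I7 EX
c16: I7 WR R3
c17: I8→SHIFT
c18: I8 RO
c19: I8 EX
c20: I8 WR R3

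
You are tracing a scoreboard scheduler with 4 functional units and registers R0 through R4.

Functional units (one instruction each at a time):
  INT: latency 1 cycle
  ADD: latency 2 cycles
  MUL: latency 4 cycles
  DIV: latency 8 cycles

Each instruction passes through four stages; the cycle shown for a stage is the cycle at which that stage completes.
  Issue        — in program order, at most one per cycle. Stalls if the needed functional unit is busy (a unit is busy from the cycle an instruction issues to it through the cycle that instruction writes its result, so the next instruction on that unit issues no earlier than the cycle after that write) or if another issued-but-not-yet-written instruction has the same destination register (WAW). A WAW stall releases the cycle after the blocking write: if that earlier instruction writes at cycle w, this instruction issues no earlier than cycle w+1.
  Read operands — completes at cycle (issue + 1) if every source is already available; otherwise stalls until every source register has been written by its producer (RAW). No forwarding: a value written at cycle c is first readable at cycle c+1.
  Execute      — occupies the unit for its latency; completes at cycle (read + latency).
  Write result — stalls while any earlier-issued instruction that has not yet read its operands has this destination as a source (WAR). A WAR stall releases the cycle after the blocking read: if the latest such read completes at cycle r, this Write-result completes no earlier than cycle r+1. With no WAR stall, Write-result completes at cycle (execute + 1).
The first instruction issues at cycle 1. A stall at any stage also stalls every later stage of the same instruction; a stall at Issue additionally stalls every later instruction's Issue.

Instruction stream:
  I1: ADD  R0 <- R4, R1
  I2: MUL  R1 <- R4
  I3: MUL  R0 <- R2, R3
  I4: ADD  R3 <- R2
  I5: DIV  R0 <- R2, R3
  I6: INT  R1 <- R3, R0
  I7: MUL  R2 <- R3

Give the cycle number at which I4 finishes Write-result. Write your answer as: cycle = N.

I1 -> (1, 2, 4, 5)
I2 -> (2, 3, 7, 8)
I3 -> (9, 10, 14, 15)  // struct: MUL busy until I2 writes@8
I4 -> (10, 11, 13, 14)
I5 -> (16, 17, 25, 26)  // WAW R0: wait I3 write@15
I6 -> (17, 27, 28, 29)  // RAW R0: wait I5 write@26
I7 -> (18, 19, 23, 24)

cycle = 14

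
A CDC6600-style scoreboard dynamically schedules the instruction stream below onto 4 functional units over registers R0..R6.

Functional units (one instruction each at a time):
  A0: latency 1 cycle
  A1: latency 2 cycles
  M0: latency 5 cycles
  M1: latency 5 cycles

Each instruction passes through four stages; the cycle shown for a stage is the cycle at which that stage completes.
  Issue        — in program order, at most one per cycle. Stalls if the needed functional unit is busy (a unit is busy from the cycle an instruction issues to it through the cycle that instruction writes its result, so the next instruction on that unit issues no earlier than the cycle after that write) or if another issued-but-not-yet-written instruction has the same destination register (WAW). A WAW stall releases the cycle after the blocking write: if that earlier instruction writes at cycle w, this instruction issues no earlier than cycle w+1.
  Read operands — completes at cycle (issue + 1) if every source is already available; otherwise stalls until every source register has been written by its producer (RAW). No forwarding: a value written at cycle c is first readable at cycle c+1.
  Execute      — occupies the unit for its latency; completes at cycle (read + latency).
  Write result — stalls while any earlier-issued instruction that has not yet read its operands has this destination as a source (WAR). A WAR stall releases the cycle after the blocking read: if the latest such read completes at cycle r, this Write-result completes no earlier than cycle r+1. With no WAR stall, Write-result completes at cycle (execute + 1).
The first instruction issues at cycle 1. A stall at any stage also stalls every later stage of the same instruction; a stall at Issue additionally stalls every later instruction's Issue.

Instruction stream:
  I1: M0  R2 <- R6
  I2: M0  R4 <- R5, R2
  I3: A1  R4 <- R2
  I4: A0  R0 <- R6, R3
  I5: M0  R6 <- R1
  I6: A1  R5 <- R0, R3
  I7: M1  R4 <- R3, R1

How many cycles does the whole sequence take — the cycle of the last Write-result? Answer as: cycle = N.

c1: I1 dispatched to M0
c2: I1 operands ready
c7: I1 complete
c8: R2←I1
c9: I2 dispatched to M0
c10: I2 operands ready
c15: I2 complete
c16: R4←I2
c17: I3 dispatched to A1
c18: I3 operands ready · I4 dispatched to A0
c19: I4 operands ready · I5 dispatched to M0
c20: I3 complete · I4 complete · I5 operands ready
c21: R4←I3 · R0←I4
c22: I6 dispatched to A1
c23: I6 operands ready · I7 dispatched to M1
c24: I7 operands ready
c25: I5 complete · I6 complete
c26: R6←I5 · R5←I6
c29: I7 complete
c30: R4←I7

cycle = 30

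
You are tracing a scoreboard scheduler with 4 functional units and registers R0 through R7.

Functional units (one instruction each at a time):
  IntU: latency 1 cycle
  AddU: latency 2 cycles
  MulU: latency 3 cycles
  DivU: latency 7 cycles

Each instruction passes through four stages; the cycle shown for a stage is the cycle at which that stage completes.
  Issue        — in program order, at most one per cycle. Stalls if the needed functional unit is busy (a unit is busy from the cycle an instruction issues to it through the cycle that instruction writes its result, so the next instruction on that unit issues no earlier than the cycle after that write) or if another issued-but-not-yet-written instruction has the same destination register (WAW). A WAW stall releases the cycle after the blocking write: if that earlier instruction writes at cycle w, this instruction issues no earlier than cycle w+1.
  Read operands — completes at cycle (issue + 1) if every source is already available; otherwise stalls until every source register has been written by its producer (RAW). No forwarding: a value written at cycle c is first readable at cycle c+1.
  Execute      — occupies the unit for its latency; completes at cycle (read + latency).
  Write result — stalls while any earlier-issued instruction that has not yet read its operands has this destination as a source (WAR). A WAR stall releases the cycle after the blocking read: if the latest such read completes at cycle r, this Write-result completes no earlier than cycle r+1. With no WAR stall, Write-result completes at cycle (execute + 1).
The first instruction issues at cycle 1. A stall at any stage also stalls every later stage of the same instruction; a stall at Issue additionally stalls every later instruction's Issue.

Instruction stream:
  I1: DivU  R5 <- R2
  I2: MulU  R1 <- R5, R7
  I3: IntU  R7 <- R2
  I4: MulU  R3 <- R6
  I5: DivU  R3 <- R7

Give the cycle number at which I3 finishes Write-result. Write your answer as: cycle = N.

cycle = 12

[1] I1→DivU
[2] I1 RO, I2→MulU
[3] I3→IntU
[4] I3 RO
[5] I3 EX
[9] I1 EX
[10] I1 WR R5
[11] I2 RO
[12] I3 WR R7
[14] I2 EX
[15] I2 WR R1
[16] I4→MulU
[17] I4 RO
[20] I4 EX
[21] I4 WR R3
[22] I5→DivU
[23] I5 RO
[30] I5 EX
[31] I5 WR R3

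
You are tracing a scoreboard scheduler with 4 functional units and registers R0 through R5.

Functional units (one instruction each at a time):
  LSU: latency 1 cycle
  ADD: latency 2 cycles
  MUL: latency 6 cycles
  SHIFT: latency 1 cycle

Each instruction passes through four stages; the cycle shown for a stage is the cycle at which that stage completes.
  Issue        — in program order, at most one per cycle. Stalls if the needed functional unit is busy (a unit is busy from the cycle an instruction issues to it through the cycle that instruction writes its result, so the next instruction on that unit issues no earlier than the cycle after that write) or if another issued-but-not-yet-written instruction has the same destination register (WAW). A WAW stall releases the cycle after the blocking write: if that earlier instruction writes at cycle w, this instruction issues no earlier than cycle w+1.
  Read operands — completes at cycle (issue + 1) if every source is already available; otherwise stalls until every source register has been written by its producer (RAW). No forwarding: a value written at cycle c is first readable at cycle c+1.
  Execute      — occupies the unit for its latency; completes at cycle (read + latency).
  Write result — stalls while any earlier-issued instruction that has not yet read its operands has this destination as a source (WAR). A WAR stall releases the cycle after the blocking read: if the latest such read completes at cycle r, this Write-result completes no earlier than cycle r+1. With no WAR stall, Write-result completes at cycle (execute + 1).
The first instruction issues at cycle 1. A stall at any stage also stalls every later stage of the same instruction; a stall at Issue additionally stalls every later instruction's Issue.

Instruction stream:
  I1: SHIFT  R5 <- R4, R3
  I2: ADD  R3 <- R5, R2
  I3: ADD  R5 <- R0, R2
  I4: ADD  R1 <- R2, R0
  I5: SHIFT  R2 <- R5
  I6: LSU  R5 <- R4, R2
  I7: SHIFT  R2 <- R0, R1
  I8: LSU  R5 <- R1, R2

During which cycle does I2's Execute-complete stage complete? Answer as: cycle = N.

cycle = 7

t=1  I1 dispatched to SHIFT
t=2  I1 operands ready | I2 dispatched to ADD
t=3  I1 complete
t=4  R5←I1
t=5  I2 operands ready
t=7  I2 complete
t=8  R3←I2
t=9  I3 dispatched to ADD
t=10  I3 operands ready
t=12  I3 complete
t=13  R5←I3
t=14  I4 dispatched to ADD
t=15  I4 operands ready | I5 dispatched to SHIFT
t=16  I5 operands ready | I6 dispatched to LSU
t=17  I4 complete | I5 complete
t=18  R1←I4 | R2←I5
t=19  I6 operands ready | I7 dispatched to SHIFT
t=20  I6 complete | I7 operands ready
t=21  R5←I6 | I7 complete
t=22  R2←I7 | I8 dispatched to LSU
t=23  I8 operands ready
t=24  I8 complete
t=25  R5←I8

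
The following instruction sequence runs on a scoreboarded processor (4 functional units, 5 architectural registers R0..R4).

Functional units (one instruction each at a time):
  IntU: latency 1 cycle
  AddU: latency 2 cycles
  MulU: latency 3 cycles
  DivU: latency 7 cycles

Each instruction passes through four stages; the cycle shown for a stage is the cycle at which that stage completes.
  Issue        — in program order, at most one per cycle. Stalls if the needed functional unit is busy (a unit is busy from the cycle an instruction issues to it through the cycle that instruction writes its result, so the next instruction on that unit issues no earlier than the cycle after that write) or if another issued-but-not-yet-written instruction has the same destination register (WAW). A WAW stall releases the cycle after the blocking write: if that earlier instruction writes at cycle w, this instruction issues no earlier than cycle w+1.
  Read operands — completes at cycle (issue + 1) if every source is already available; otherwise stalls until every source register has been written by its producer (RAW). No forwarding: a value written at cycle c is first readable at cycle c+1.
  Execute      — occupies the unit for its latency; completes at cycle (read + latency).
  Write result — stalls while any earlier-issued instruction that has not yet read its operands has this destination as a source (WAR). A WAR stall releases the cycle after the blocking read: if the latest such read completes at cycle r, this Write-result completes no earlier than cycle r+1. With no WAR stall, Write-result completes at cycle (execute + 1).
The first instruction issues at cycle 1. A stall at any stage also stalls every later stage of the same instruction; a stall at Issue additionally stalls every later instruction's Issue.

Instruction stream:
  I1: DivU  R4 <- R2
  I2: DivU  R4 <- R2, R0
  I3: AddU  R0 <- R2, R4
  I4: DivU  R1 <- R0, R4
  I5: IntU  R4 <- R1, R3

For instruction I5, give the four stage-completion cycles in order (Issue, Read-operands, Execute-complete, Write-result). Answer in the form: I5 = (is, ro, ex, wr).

[1] I1 dispatched to DivU
[2] I1 operands ready
[9] I1 complete
[10] R4←I1
[11] I2 dispatched to DivU
[12] I2 operands ready, I3 dispatched to AddU
[19] I2 complete
[20] R4←I2
[21] I3 operands ready, I4 dispatched to DivU
[22] I5 dispatched to IntU
[23] I3 complete
[24] R0←I3
[25] I4 operands ready
[32] I4 complete
[33] R1←I4
[34] I5 operands ready
[35] I5 complete
[36] R4←I5

I5 = (22, 34, 35, 36)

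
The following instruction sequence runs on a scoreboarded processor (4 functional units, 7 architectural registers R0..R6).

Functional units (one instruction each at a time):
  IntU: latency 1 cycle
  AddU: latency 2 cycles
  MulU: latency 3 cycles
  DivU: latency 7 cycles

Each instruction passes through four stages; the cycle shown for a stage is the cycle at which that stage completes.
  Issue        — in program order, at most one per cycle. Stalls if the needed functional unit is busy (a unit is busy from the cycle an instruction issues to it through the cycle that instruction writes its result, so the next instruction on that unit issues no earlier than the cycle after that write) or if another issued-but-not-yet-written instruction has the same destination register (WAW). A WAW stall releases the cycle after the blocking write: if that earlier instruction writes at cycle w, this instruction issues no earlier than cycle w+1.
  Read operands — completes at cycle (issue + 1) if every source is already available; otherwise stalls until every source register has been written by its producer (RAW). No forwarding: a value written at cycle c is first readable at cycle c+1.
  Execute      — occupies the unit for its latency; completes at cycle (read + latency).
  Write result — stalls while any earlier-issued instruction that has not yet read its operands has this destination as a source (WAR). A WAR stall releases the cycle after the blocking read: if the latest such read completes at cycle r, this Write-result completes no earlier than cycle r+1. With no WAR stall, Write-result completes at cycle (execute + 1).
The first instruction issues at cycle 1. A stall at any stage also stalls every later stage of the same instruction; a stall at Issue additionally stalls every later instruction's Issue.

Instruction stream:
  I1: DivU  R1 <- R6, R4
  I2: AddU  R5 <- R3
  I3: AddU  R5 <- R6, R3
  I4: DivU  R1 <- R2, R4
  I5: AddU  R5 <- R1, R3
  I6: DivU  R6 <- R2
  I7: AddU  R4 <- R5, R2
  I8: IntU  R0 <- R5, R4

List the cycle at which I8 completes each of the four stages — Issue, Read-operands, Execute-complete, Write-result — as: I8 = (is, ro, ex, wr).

c1: issue I1 (DivU)
c2: I1 read-ops | issue I2 (AddU)
c3: I2 read-ops
c5: I2 finished on AddU
c6: I2→R5
c7: issue I3 (AddU)
c8: I3 read-ops
c9: I1 finished on DivU
c10: I1→R1 | I3 finished on AddU
c11: I3→R5 | issue I4 (DivU)
c12: I4 read-ops | issue I5 (AddU)
c19: I4 finished on DivU
c20: I4→R1
c21: I5 read-ops | issue I6 (DivU)
c22: I6 read-ops
c23: I5 finished on AddU
c24: I5→R5
c25: issue I7 (AddU)
c26: I7 read-ops | issue I8 (IntU)
c28: I7 finished on AddU
c29: I6 finished on DivU | I7→R4
c30: I6→R6 | I8 read-ops
c31: I8 finished on IntU
c32: I8→R0

I8 = (26, 30, 31, 32)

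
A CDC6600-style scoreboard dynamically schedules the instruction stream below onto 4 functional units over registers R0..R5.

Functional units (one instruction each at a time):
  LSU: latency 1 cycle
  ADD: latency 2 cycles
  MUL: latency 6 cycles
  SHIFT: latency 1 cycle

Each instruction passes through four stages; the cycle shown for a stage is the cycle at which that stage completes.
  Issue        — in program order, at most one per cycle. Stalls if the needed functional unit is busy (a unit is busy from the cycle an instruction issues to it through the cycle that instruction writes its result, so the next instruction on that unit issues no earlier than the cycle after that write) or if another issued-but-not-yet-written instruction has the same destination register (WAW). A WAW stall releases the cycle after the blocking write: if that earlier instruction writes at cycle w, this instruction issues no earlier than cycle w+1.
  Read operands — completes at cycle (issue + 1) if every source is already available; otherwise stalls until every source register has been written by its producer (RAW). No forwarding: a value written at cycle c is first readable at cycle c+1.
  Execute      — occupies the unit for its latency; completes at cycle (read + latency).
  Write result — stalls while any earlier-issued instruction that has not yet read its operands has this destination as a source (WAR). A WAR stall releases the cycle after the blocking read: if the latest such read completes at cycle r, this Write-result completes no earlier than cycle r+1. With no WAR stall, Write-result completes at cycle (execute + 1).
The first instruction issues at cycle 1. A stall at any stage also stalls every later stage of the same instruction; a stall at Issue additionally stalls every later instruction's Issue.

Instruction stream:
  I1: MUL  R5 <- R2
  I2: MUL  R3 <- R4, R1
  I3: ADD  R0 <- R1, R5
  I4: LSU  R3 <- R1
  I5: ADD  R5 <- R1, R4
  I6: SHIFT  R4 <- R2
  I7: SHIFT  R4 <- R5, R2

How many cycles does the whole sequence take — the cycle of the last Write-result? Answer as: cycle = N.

[1] issue I1 (MUL)
[2] I1 read-ops
[8] I1 finished on MUL
[9] I1→R5
[10] issue I2 (MUL)
[11] I2 read-ops, issue I3 (ADD)
[12] I3 read-ops
[14] I3 finished on ADD
[15] I3→R0
[17] I2 finished on MUL
[18] I2→R3
[19] issue I4 (LSU)
[20] I4 read-ops, issue I5 (ADD)
[21] I4 finished on LSU, I5 read-ops, issue I6 (SHIFT)
[22] I4→R3, I6 read-ops
[23] I5 finished on ADD, I6 finished on SHIFT
[24] I5→R5, I6→R4
[25] issue I7 (SHIFT)
[26] I7 read-ops
[27] I7 finished on SHIFT
[28] I7→R4

cycle = 28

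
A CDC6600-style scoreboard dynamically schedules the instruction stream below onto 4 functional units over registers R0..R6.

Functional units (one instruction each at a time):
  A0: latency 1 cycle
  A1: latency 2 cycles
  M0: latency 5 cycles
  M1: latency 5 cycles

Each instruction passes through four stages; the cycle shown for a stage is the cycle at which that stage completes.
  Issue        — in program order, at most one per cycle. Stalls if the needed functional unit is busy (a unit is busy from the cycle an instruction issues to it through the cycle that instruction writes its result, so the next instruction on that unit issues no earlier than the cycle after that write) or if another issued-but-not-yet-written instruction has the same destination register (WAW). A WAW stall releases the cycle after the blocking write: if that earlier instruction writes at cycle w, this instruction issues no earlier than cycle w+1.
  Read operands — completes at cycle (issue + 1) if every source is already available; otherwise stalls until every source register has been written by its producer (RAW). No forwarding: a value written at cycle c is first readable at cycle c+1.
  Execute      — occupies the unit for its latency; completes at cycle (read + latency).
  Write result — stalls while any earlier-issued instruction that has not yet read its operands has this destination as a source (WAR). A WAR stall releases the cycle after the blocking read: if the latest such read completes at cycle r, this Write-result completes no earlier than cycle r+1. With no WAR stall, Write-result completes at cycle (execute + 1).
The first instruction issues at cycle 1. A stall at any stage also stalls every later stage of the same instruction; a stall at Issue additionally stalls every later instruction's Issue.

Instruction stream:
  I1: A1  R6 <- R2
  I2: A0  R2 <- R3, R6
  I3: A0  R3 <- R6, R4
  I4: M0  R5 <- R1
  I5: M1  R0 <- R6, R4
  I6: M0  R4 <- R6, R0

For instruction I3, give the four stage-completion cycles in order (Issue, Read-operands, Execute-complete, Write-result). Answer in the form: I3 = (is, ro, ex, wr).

t=1  I1 dispatched to A1
t=2  I1 operands ready · I2 dispatched to A0
t=4  I1 complete
t=5  R6←I1
t=6  I2 operands ready
t=7  I2 complete
t=8  R2←I2
t=9  I3 dispatched to A0
t=10  I3 operands ready · I4 dispatched to M0
t=11  I3 complete · I4 operands ready · I5 dispatched to M1
t=12  R3←I3 · I5 operands ready
t=16  I4 complete
t=17  R5←I4 · I5 complete
t=18  R0←I5 · I6 dispatched to M0
t=19  I6 operands ready
t=24  I6 complete
t=25  R4←I6

I3 = (9, 10, 11, 12)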